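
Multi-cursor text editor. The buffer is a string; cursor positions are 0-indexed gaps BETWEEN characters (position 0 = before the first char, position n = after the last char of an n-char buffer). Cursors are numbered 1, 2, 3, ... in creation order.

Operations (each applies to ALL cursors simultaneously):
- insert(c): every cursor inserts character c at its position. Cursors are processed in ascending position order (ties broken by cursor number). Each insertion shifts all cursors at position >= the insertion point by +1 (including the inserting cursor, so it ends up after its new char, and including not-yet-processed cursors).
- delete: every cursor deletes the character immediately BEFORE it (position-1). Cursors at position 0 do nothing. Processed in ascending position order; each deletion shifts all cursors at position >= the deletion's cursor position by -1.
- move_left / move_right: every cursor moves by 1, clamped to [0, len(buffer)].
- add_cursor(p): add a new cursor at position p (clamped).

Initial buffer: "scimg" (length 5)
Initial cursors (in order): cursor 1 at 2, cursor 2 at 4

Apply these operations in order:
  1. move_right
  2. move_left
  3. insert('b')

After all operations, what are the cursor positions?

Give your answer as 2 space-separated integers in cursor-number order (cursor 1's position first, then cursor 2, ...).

After op 1 (move_right): buffer="scimg" (len 5), cursors c1@3 c2@5, authorship .....
After op 2 (move_left): buffer="scimg" (len 5), cursors c1@2 c2@4, authorship .....
After op 3 (insert('b')): buffer="scbimbg" (len 7), cursors c1@3 c2@6, authorship ..1..2.

Answer: 3 6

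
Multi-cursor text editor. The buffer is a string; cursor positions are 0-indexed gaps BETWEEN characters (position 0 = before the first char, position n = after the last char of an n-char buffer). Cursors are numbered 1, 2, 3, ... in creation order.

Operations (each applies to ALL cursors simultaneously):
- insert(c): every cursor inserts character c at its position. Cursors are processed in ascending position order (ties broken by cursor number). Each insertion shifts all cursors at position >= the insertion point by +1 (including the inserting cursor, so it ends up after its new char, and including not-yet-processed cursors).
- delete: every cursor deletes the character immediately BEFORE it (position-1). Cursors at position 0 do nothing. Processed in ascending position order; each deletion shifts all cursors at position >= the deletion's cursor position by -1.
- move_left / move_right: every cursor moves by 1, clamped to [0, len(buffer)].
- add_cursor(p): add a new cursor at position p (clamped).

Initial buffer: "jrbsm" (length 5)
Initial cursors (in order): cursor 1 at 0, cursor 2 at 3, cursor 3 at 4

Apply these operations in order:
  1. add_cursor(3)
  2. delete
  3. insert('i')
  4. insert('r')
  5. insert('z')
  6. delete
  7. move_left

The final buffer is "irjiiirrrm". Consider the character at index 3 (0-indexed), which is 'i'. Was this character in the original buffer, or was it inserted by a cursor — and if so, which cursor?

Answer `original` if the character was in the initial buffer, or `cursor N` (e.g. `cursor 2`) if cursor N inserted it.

After op 1 (add_cursor(3)): buffer="jrbsm" (len 5), cursors c1@0 c2@3 c4@3 c3@4, authorship .....
After op 2 (delete): buffer="jm" (len 2), cursors c1@0 c2@1 c3@1 c4@1, authorship ..
After op 3 (insert('i')): buffer="ijiiim" (len 6), cursors c1@1 c2@5 c3@5 c4@5, authorship 1.234.
After op 4 (insert('r')): buffer="irjiiirrrm" (len 10), cursors c1@2 c2@9 c3@9 c4@9, authorship 11.234234.
After op 5 (insert('z')): buffer="irzjiiirrrzzzm" (len 14), cursors c1@3 c2@13 c3@13 c4@13, authorship 111.234234234.
After op 6 (delete): buffer="irjiiirrrm" (len 10), cursors c1@2 c2@9 c3@9 c4@9, authorship 11.234234.
After op 7 (move_left): buffer="irjiiirrrm" (len 10), cursors c1@1 c2@8 c3@8 c4@8, authorship 11.234234.
Authorship (.=original, N=cursor N): 1 1 . 2 3 4 2 3 4 .
Index 3: author = 2

Answer: cursor 2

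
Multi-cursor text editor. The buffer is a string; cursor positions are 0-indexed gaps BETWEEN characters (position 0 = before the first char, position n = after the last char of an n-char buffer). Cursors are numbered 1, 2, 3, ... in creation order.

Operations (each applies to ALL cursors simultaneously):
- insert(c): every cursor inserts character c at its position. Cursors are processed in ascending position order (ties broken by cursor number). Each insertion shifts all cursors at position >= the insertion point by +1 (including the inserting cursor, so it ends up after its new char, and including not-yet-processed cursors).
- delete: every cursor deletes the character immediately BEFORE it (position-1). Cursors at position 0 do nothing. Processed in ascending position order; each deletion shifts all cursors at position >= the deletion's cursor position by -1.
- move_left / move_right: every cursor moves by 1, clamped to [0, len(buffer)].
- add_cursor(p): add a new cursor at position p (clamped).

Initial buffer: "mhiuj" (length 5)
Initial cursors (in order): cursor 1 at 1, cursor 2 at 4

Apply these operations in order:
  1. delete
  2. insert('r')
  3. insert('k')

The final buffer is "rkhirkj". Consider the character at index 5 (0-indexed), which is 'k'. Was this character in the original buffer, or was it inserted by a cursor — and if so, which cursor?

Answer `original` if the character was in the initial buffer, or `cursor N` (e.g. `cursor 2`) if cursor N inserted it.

Answer: cursor 2

Derivation:
After op 1 (delete): buffer="hij" (len 3), cursors c1@0 c2@2, authorship ...
After op 2 (insert('r')): buffer="rhirj" (len 5), cursors c1@1 c2@4, authorship 1..2.
After op 3 (insert('k')): buffer="rkhirkj" (len 7), cursors c1@2 c2@6, authorship 11..22.
Authorship (.=original, N=cursor N): 1 1 . . 2 2 .
Index 5: author = 2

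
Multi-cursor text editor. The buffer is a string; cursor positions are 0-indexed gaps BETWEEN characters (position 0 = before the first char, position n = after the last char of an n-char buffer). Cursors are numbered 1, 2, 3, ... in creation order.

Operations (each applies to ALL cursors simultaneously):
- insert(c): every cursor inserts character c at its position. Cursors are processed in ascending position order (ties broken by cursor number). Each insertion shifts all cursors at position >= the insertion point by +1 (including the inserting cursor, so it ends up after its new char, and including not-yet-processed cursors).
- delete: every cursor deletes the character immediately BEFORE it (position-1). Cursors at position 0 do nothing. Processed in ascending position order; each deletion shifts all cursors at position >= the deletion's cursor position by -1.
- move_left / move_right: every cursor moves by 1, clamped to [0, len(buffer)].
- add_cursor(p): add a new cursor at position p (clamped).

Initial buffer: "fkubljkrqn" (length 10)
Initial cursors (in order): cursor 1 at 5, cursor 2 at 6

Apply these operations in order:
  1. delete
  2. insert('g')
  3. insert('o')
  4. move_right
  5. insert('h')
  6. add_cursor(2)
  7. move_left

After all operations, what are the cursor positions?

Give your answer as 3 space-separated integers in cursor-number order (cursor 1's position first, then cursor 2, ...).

Answer: 10 10 1

Derivation:
After op 1 (delete): buffer="fkubkrqn" (len 8), cursors c1@4 c2@4, authorship ........
After op 2 (insert('g')): buffer="fkubggkrqn" (len 10), cursors c1@6 c2@6, authorship ....12....
After op 3 (insert('o')): buffer="fkubggookrqn" (len 12), cursors c1@8 c2@8, authorship ....1212....
After op 4 (move_right): buffer="fkubggookrqn" (len 12), cursors c1@9 c2@9, authorship ....1212....
After op 5 (insert('h')): buffer="fkubggookhhrqn" (len 14), cursors c1@11 c2@11, authorship ....1212.12...
After op 6 (add_cursor(2)): buffer="fkubggookhhrqn" (len 14), cursors c3@2 c1@11 c2@11, authorship ....1212.12...
After op 7 (move_left): buffer="fkubggookhhrqn" (len 14), cursors c3@1 c1@10 c2@10, authorship ....1212.12...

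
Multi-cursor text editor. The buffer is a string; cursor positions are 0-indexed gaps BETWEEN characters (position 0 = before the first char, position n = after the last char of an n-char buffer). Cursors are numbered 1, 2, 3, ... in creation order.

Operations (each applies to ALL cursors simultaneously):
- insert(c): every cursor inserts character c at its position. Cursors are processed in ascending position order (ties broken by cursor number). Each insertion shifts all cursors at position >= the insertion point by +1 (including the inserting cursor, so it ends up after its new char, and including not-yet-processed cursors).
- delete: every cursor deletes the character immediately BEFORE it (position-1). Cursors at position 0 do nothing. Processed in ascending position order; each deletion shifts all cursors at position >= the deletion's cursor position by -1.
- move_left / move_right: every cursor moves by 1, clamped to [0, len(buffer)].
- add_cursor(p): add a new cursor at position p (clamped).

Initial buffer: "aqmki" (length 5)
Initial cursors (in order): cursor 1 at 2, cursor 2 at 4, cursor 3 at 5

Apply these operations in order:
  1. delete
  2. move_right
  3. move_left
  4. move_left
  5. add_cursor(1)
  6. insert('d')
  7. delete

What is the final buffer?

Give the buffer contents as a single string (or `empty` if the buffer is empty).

Answer: am

Derivation:
After op 1 (delete): buffer="am" (len 2), cursors c1@1 c2@2 c3@2, authorship ..
After op 2 (move_right): buffer="am" (len 2), cursors c1@2 c2@2 c3@2, authorship ..
After op 3 (move_left): buffer="am" (len 2), cursors c1@1 c2@1 c3@1, authorship ..
After op 4 (move_left): buffer="am" (len 2), cursors c1@0 c2@0 c3@0, authorship ..
After op 5 (add_cursor(1)): buffer="am" (len 2), cursors c1@0 c2@0 c3@0 c4@1, authorship ..
After op 6 (insert('d')): buffer="dddadm" (len 6), cursors c1@3 c2@3 c3@3 c4@5, authorship 123.4.
After op 7 (delete): buffer="am" (len 2), cursors c1@0 c2@0 c3@0 c4@1, authorship ..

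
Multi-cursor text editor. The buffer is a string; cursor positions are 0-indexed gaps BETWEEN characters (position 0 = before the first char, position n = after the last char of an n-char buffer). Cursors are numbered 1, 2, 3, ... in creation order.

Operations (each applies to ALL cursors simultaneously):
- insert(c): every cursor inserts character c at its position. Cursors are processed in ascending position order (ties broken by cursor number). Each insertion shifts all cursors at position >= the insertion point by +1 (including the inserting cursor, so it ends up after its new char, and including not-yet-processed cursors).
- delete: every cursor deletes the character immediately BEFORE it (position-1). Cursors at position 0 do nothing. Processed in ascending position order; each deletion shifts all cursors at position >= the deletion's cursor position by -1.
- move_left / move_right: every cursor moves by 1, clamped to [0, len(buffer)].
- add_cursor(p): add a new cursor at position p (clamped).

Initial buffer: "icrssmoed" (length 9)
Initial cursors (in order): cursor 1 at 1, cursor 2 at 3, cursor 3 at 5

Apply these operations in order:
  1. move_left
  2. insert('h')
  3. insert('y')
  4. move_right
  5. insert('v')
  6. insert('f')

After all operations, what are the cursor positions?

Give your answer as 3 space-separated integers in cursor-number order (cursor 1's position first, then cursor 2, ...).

After op 1 (move_left): buffer="icrssmoed" (len 9), cursors c1@0 c2@2 c3@4, authorship .........
After op 2 (insert('h')): buffer="hichrshsmoed" (len 12), cursors c1@1 c2@4 c3@7, authorship 1..2..3.....
After op 3 (insert('y')): buffer="hyichyrshysmoed" (len 15), cursors c1@2 c2@6 c3@10, authorship 11..22..33.....
After op 4 (move_right): buffer="hyichyrshysmoed" (len 15), cursors c1@3 c2@7 c3@11, authorship 11..22..33.....
After op 5 (insert('v')): buffer="hyivchyrvshysvmoed" (len 18), cursors c1@4 c2@9 c3@14, authorship 11.1.22.2.33.3....
After op 6 (insert('f')): buffer="hyivfchyrvfshysvfmoed" (len 21), cursors c1@5 c2@11 c3@17, authorship 11.11.22.22.33.33....

Answer: 5 11 17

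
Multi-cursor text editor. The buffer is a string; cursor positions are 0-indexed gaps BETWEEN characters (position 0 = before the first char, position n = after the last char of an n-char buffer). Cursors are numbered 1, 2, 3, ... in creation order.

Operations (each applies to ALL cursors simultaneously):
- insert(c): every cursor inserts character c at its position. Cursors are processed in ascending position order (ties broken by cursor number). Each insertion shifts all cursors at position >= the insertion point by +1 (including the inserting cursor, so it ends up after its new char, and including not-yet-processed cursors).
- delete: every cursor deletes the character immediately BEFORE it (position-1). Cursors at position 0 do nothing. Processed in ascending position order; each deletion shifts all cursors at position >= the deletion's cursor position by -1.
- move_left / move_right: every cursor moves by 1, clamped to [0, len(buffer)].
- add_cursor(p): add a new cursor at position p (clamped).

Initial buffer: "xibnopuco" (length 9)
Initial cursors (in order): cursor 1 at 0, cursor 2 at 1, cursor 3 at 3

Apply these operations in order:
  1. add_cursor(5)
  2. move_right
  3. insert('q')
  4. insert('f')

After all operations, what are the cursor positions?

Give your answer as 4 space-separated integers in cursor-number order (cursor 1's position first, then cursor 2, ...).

After op 1 (add_cursor(5)): buffer="xibnopuco" (len 9), cursors c1@0 c2@1 c3@3 c4@5, authorship .........
After op 2 (move_right): buffer="xibnopuco" (len 9), cursors c1@1 c2@2 c3@4 c4@6, authorship .........
After op 3 (insert('q')): buffer="xqiqbnqopquco" (len 13), cursors c1@2 c2@4 c3@7 c4@10, authorship .1.2..3..4...
After op 4 (insert('f')): buffer="xqfiqfbnqfopqfuco" (len 17), cursors c1@3 c2@6 c3@10 c4@14, authorship .11.22..33..44...

Answer: 3 6 10 14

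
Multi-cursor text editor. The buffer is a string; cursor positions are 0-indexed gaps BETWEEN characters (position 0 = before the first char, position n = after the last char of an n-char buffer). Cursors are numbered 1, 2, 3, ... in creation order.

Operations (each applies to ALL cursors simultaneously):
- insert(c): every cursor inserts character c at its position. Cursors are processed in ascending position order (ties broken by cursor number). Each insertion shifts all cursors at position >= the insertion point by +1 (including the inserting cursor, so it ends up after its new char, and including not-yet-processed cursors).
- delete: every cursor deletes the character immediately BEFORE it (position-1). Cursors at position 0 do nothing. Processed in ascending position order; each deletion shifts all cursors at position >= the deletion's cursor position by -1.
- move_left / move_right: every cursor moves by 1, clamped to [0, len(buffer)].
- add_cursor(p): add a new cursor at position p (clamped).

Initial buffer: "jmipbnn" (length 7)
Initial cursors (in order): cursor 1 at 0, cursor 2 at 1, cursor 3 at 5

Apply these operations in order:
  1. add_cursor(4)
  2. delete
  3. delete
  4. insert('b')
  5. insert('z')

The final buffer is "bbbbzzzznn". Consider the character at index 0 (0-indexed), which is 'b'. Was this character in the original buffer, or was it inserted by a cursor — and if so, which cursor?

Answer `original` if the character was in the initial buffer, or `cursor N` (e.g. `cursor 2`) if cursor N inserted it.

After op 1 (add_cursor(4)): buffer="jmipbnn" (len 7), cursors c1@0 c2@1 c4@4 c3@5, authorship .......
After op 2 (delete): buffer="minn" (len 4), cursors c1@0 c2@0 c3@2 c4@2, authorship ....
After op 3 (delete): buffer="nn" (len 2), cursors c1@0 c2@0 c3@0 c4@0, authorship ..
After op 4 (insert('b')): buffer="bbbbnn" (len 6), cursors c1@4 c2@4 c3@4 c4@4, authorship 1234..
After op 5 (insert('z')): buffer="bbbbzzzznn" (len 10), cursors c1@8 c2@8 c3@8 c4@8, authorship 12341234..
Authorship (.=original, N=cursor N): 1 2 3 4 1 2 3 4 . .
Index 0: author = 1

Answer: cursor 1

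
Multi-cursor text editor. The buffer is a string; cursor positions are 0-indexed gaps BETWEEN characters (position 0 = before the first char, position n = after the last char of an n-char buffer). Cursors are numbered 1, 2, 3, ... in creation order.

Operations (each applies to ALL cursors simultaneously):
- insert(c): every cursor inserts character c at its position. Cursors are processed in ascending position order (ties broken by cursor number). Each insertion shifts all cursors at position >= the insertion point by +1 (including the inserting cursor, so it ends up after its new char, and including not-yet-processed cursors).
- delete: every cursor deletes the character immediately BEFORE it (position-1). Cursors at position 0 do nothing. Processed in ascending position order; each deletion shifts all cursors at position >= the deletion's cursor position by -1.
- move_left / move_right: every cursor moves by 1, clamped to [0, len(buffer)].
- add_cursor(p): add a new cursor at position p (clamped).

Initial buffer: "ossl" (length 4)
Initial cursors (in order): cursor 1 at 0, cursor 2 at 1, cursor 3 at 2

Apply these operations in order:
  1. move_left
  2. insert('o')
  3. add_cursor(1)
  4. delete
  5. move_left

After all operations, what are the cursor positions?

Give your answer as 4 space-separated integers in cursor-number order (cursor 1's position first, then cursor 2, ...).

Answer: 0 0 0 0

Derivation:
After op 1 (move_left): buffer="ossl" (len 4), cursors c1@0 c2@0 c3@1, authorship ....
After op 2 (insert('o')): buffer="oooossl" (len 7), cursors c1@2 c2@2 c3@4, authorship 12.3...
After op 3 (add_cursor(1)): buffer="oooossl" (len 7), cursors c4@1 c1@2 c2@2 c3@4, authorship 12.3...
After op 4 (delete): buffer="ossl" (len 4), cursors c1@0 c2@0 c4@0 c3@1, authorship ....
After op 5 (move_left): buffer="ossl" (len 4), cursors c1@0 c2@0 c3@0 c4@0, authorship ....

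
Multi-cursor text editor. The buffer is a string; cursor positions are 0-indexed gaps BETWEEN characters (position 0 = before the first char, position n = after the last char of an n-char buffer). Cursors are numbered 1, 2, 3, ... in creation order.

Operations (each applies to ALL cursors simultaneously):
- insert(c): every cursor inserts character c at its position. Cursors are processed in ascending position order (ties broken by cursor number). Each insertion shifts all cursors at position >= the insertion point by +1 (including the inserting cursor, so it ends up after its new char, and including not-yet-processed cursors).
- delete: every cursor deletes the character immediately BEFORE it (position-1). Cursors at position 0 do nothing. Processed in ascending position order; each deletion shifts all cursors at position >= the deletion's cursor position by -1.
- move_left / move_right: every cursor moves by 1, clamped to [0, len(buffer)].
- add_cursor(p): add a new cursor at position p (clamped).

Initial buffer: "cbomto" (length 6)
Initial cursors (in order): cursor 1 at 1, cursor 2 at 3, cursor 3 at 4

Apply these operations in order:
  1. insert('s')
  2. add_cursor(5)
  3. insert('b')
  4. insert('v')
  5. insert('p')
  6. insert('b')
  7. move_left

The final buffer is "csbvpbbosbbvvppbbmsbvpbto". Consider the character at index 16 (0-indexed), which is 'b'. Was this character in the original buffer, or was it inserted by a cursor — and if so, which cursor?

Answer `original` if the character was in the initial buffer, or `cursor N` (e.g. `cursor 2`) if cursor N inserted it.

After op 1 (insert('s')): buffer="csbosmsto" (len 9), cursors c1@2 c2@5 c3@7, authorship .1..2.3..
After op 2 (add_cursor(5)): buffer="csbosmsto" (len 9), cursors c1@2 c2@5 c4@5 c3@7, authorship .1..2.3..
After op 3 (insert('b')): buffer="csbbosbbmsbto" (len 13), cursors c1@3 c2@8 c4@8 c3@11, authorship .11..224.33..
After op 4 (insert('v')): buffer="csbvbosbbvvmsbvto" (len 17), cursors c1@4 c2@11 c4@11 c3@15, authorship .111..22424.333..
After op 5 (insert('p')): buffer="csbvpbosbbvvppmsbvpto" (len 21), cursors c1@5 c2@14 c4@14 c3@19, authorship .1111..2242424.3333..
After op 6 (insert('b')): buffer="csbvpbbosbbvvppbbmsbvpbto" (len 25), cursors c1@6 c2@17 c4@17 c3@23, authorship .11111..224242424.33333..
After op 7 (move_left): buffer="csbvpbbosbbvvppbbmsbvpbto" (len 25), cursors c1@5 c2@16 c4@16 c3@22, authorship .11111..224242424.33333..
Authorship (.=original, N=cursor N): . 1 1 1 1 1 . . 2 2 4 2 4 2 4 2 4 . 3 3 3 3 3 . .
Index 16: author = 4

Answer: cursor 4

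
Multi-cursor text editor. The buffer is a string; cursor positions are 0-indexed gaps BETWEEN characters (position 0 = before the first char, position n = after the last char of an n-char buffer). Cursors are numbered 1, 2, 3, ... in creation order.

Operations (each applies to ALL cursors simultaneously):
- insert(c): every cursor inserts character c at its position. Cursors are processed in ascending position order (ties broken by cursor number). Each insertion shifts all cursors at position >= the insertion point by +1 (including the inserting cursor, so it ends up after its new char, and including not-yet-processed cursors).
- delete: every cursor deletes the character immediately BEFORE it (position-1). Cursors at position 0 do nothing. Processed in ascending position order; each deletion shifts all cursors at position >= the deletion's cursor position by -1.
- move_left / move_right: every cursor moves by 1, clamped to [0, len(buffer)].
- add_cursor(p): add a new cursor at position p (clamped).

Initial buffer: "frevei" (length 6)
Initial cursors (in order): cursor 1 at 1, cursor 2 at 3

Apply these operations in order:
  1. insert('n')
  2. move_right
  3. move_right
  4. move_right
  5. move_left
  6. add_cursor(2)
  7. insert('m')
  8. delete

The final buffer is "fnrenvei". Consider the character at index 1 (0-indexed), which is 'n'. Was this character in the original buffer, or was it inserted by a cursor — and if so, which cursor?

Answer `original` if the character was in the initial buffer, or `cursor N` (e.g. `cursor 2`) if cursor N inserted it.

Answer: cursor 1

Derivation:
After op 1 (insert('n')): buffer="fnrenvei" (len 8), cursors c1@2 c2@5, authorship .1..2...
After op 2 (move_right): buffer="fnrenvei" (len 8), cursors c1@3 c2@6, authorship .1..2...
After op 3 (move_right): buffer="fnrenvei" (len 8), cursors c1@4 c2@7, authorship .1..2...
After op 4 (move_right): buffer="fnrenvei" (len 8), cursors c1@5 c2@8, authorship .1..2...
After op 5 (move_left): buffer="fnrenvei" (len 8), cursors c1@4 c2@7, authorship .1..2...
After op 6 (add_cursor(2)): buffer="fnrenvei" (len 8), cursors c3@2 c1@4 c2@7, authorship .1..2...
After op 7 (insert('m')): buffer="fnmremnvemi" (len 11), cursors c3@3 c1@6 c2@10, authorship .13..12..2.
After op 8 (delete): buffer="fnrenvei" (len 8), cursors c3@2 c1@4 c2@7, authorship .1..2...
Authorship (.=original, N=cursor N): . 1 . . 2 . . .
Index 1: author = 1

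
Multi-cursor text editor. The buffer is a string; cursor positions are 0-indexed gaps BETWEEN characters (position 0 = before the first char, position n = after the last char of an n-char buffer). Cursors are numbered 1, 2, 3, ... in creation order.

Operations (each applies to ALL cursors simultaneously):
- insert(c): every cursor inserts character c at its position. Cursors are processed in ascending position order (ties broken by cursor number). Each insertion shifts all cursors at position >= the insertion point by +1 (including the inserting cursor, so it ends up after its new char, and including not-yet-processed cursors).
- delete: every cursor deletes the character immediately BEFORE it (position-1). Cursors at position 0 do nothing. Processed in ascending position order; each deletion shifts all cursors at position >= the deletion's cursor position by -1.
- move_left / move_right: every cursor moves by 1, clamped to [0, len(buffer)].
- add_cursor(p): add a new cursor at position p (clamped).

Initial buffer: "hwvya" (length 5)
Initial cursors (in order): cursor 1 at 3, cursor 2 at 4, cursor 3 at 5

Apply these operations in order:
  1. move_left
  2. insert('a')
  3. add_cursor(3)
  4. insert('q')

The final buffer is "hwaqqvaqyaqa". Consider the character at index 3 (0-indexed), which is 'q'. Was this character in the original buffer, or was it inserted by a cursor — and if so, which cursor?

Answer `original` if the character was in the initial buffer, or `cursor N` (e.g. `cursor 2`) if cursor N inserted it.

Answer: cursor 1

Derivation:
After op 1 (move_left): buffer="hwvya" (len 5), cursors c1@2 c2@3 c3@4, authorship .....
After op 2 (insert('a')): buffer="hwavayaa" (len 8), cursors c1@3 c2@5 c3@7, authorship ..1.2.3.
After op 3 (add_cursor(3)): buffer="hwavayaa" (len 8), cursors c1@3 c4@3 c2@5 c3@7, authorship ..1.2.3.
After op 4 (insert('q')): buffer="hwaqqvaqyaqa" (len 12), cursors c1@5 c4@5 c2@8 c3@11, authorship ..114.22.33.
Authorship (.=original, N=cursor N): . . 1 1 4 . 2 2 . 3 3 .
Index 3: author = 1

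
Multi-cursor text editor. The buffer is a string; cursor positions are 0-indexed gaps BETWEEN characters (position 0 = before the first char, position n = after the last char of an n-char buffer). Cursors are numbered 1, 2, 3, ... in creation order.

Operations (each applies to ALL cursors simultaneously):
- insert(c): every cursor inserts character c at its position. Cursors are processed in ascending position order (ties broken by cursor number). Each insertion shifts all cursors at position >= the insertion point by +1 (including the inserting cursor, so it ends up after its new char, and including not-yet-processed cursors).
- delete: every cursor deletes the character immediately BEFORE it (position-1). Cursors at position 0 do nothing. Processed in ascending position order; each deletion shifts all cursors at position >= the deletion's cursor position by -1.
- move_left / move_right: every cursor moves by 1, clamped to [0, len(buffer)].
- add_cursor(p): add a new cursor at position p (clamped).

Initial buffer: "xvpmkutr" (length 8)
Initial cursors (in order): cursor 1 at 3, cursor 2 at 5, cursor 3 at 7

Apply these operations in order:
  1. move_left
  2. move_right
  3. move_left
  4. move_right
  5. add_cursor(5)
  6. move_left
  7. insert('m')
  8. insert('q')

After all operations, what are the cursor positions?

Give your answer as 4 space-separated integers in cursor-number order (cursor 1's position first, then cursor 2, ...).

After op 1 (move_left): buffer="xvpmkutr" (len 8), cursors c1@2 c2@4 c3@6, authorship ........
After op 2 (move_right): buffer="xvpmkutr" (len 8), cursors c1@3 c2@5 c3@7, authorship ........
After op 3 (move_left): buffer="xvpmkutr" (len 8), cursors c1@2 c2@4 c3@6, authorship ........
After op 4 (move_right): buffer="xvpmkutr" (len 8), cursors c1@3 c2@5 c3@7, authorship ........
After op 5 (add_cursor(5)): buffer="xvpmkutr" (len 8), cursors c1@3 c2@5 c4@5 c3@7, authorship ........
After op 6 (move_left): buffer="xvpmkutr" (len 8), cursors c1@2 c2@4 c4@4 c3@6, authorship ........
After op 7 (insert('m')): buffer="xvmpmmmkumtr" (len 12), cursors c1@3 c2@7 c4@7 c3@10, authorship ..1..24..3..
After op 8 (insert('q')): buffer="xvmqpmmmqqkumqtr" (len 16), cursors c1@4 c2@10 c4@10 c3@14, authorship ..11..2424..33..

Answer: 4 10 14 10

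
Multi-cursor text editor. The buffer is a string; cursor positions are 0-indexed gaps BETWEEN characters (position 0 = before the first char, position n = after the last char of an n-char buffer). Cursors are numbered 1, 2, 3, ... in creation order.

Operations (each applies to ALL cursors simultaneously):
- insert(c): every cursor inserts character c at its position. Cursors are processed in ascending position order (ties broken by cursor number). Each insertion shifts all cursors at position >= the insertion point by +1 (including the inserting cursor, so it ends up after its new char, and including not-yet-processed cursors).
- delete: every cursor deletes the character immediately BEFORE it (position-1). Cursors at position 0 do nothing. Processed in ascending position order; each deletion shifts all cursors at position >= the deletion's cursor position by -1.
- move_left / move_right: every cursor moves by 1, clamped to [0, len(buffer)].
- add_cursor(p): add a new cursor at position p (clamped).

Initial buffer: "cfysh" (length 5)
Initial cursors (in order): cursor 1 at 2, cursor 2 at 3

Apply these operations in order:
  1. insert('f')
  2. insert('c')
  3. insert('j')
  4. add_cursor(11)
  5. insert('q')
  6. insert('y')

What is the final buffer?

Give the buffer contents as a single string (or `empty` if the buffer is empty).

After op 1 (insert('f')): buffer="cffyfsh" (len 7), cursors c1@3 c2@5, authorship ..1.2..
After op 2 (insert('c')): buffer="cffcyfcsh" (len 9), cursors c1@4 c2@7, authorship ..11.22..
After op 3 (insert('j')): buffer="cffcjyfcjsh" (len 11), cursors c1@5 c2@9, authorship ..111.222..
After op 4 (add_cursor(11)): buffer="cffcjyfcjsh" (len 11), cursors c1@5 c2@9 c3@11, authorship ..111.222..
After op 5 (insert('q')): buffer="cffcjqyfcjqshq" (len 14), cursors c1@6 c2@11 c3@14, authorship ..1111.2222..3
After op 6 (insert('y')): buffer="cffcjqyyfcjqyshqy" (len 17), cursors c1@7 c2@13 c3@17, authorship ..11111.22222..33

Answer: cffcjqyyfcjqyshqy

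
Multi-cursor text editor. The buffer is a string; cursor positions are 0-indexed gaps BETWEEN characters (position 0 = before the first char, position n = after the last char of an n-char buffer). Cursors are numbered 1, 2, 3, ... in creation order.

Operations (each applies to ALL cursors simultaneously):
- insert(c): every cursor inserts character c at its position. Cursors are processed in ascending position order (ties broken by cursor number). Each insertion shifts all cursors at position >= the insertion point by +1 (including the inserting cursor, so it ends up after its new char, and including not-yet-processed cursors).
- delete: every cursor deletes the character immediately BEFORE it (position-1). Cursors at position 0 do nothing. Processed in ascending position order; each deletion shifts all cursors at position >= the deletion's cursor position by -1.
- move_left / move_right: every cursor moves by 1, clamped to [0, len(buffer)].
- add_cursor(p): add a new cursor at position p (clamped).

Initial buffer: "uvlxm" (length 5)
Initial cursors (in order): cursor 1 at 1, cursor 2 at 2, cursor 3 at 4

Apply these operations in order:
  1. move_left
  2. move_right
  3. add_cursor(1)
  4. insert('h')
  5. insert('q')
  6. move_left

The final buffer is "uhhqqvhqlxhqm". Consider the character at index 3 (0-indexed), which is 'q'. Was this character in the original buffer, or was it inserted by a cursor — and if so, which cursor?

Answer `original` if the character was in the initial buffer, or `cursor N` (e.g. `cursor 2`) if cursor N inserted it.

Answer: cursor 1

Derivation:
After op 1 (move_left): buffer="uvlxm" (len 5), cursors c1@0 c2@1 c3@3, authorship .....
After op 2 (move_right): buffer="uvlxm" (len 5), cursors c1@1 c2@2 c3@4, authorship .....
After op 3 (add_cursor(1)): buffer="uvlxm" (len 5), cursors c1@1 c4@1 c2@2 c3@4, authorship .....
After op 4 (insert('h')): buffer="uhhvhlxhm" (len 9), cursors c1@3 c4@3 c2@5 c3@8, authorship .14.2..3.
After op 5 (insert('q')): buffer="uhhqqvhqlxhqm" (len 13), cursors c1@5 c4@5 c2@8 c3@12, authorship .1414.22..33.
After op 6 (move_left): buffer="uhhqqvhqlxhqm" (len 13), cursors c1@4 c4@4 c2@7 c3@11, authorship .1414.22..33.
Authorship (.=original, N=cursor N): . 1 4 1 4 . 2 2 . . 3 3 .
Index 3: author = 1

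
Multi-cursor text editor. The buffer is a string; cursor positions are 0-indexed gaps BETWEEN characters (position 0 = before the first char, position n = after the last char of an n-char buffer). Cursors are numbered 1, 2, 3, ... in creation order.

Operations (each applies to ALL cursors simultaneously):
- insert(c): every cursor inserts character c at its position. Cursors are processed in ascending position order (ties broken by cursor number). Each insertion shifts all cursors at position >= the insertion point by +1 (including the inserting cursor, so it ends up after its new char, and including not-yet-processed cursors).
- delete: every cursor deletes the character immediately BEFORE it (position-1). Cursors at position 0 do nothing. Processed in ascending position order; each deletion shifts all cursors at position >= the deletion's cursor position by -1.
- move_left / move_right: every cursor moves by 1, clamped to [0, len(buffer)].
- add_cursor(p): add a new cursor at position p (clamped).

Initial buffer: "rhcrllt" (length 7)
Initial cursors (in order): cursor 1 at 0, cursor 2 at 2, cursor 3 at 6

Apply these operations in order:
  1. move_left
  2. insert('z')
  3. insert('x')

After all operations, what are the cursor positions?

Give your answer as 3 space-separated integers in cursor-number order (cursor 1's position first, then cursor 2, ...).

After op 1 (move_left): buffer="rhcrllt" (len 7), cursors c1@0 c2@1 c3@5, authorship .......
After op 2 (insert('z')): buffer="zrzhcrlzlt" (len 10), cursors c1@1 c2@3 c3@8, authorship 1.2....3..
After op 3 (insert('x')): buffer="zxrzxhcrlzxlt" (len 13), cursors c1@2 c2@5 c3@11, authorship 11.22....33..

Answer: 2 5 11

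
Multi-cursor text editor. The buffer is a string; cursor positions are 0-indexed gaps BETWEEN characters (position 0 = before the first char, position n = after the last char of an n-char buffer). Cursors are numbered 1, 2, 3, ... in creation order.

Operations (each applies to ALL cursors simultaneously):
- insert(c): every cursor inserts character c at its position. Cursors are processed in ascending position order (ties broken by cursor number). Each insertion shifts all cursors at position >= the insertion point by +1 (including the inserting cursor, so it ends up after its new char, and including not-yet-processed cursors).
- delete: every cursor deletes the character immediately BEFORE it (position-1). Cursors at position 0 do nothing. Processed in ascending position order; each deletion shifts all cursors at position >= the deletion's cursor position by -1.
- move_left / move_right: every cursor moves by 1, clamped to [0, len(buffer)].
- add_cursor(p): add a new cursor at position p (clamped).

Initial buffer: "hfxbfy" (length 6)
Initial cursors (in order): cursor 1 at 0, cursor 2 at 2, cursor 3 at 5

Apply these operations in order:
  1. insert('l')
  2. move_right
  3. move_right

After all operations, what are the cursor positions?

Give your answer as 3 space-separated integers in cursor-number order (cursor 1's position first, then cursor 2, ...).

After op 1 (insert('l')): buffer="lhflxbfly" (len 9), cursors c1@1 c2@4 c3@8, authorship 1..2...3.
After op 2 (move_right): buffer="lhflxbfly" (len 9), cursors c1@2 c2@5 c3@9, authorship 1..2...3.
After op 3 (move_right): buffer="lhflxbfly" (len 9), cursors c1@3 c2@6 c3@9, authorship 1..2...3.

Answer: 3 6 9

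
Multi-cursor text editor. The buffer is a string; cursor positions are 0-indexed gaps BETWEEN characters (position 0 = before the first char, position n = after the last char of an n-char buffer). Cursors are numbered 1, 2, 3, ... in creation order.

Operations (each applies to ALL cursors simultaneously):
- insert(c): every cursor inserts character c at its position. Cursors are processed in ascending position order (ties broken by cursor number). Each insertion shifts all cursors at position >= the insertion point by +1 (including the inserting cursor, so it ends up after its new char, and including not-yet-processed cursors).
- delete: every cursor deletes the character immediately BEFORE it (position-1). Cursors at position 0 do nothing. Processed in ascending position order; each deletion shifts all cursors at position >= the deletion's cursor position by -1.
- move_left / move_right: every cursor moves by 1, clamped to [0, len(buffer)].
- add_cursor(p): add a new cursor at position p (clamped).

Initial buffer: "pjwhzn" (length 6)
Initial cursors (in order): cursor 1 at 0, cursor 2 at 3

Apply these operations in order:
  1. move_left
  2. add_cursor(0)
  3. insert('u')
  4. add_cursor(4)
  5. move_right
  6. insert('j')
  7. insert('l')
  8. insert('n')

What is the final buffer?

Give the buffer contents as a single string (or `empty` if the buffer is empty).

Answer: uupjjllnnjujlnwjlnhzn

Derivation:
After op 1 (move_left): buffer="pjwhzn" (len 6), cursors c1@0 c2@2, authorship ......
After op 2 (add_cursor(0)): buffer="pjwhzn" (len 6), cursors c1@0 c3@0 c2@2, authorship ......
After op 3 (insert('u')): buffer="uupjuwhzn" (len 9), cursors c1@2 c3@2 c2@5, authorship 13..2....
After op 4 (add_cursor(4)): buffer="uupjuwhzn" (len 9), cursors c1@2 c3@2 c4@4 c2@5, authorship 13..2....
After op 5 (move_right): buffer="uupjuwhzn" (len 9), cursors c1@3 c3@3 c4@5 c2@6, authorship 13..2....
After op 6 (insert('j')): buffer="uupjjjujwjhzn" (len 13), cursors c1@5 c3@5 c4@8 c2@10, authorship 13.13.24.2...
After op 7 (insert('l')): buffer="uupjjlljujlwjlhzn" (len 17), cursors c1@7 c3@7 c4@11 c2@14, authorship 13.1313.244.22...
After op 8 (insert('n')): buffer="uupjjllnnjujlnwjlnhzn" (len 21), cursors c1@9 c3@9 c4@14 c2@18, authorship 13.131313.2444.222...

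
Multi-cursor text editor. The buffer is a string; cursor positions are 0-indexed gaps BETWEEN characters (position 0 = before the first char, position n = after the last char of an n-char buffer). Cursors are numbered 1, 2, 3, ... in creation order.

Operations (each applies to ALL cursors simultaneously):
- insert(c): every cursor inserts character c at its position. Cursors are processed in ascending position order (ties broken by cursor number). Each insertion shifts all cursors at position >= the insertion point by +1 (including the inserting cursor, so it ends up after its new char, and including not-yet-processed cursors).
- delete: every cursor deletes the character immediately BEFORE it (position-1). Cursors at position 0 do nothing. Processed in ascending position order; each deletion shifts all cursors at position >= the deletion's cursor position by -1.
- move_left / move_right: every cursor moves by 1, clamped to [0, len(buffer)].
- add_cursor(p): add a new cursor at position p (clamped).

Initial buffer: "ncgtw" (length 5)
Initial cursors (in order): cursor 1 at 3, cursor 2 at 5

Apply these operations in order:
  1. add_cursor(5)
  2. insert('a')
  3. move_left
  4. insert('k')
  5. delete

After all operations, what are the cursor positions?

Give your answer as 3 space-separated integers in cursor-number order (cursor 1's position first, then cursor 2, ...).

Answer: 3 7 7

Derivation:
After op 1 (add_cursor(5)): buffer="ncgtw" (len 5), cursors c1@3 c2@5 c3@5, authorship .....
After op 2 (insert('a')): buffer="ncgatwaa" (len 8), cursors c1@4 c2@8 c3@8, authorship ...1..23
After op 3 (move_left): buffer="ncgatwaa" (len 8), cursors c1@3 c2@7 c3@7, authorship ...1..23
After op 4 (insert('k')): buffer="ncgkatwakka" (len 11), cursors c1@4 c2@10 c3@10, authorship ...11..2233
After op 5 (delete): buffer="ncgatwaa" (len 8), cursors c1@3 c2@7 c3@7, authorship ...1..23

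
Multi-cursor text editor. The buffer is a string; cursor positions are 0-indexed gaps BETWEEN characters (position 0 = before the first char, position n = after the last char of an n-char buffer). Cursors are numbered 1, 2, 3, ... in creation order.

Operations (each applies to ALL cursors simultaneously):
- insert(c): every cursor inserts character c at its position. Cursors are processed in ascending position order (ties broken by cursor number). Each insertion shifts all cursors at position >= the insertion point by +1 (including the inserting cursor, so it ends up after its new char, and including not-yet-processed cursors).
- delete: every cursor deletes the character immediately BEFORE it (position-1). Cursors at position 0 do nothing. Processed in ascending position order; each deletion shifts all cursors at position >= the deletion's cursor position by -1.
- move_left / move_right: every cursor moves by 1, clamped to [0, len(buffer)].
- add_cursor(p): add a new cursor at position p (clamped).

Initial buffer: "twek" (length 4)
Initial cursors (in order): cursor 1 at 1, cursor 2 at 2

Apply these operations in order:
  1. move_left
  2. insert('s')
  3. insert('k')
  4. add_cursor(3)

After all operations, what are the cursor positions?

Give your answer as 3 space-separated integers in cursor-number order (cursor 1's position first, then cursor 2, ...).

After op 1 (move_left): buffer="twek" (len 4), cursors c1@0 c2@1, authorship ....
After op 2 (insert('s')): buffer="stswek" (len 6), cursors c1@1 c2@3, authorship 1.2...
After op 3 (insert('k')): buffer="sktskwek" (len 8), cursors c1@2 c2@5, authorship 11.22...
After op 4 (add_cursor(3)): buffer="sktskwek" (len 8), cursors c1@2 c3@3 c2@5, authorship 11.22...

Answer: 2 5 3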